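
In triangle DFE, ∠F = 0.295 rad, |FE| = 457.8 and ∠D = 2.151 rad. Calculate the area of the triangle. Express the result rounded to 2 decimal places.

area ≈ 23344.66

The third angle is ∠E = π − ∠D − ∠F = 0.696 rad.
Law of sines: |ED| = |FE|·sin F/sin D ≈ 159.14.
Law of sines: |DF| = |FE|·sin E/sin D ≈ 350.78.
Area = ½·|FE|·|ED|·sin E ≈ 23345.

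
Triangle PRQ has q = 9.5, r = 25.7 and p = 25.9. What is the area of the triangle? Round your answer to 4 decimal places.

area ≈ 120.4284

Semiperimeter s = (25.9 + 25.7 + 9.5)/2 = 30.55.
Heron's formula: area = √(30.55·4.65·4.85·21.05) ≈ 120.43.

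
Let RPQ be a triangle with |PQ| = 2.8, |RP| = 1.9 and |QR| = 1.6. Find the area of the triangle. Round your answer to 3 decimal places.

1.462

Semiperimeter s = (2.8 + 1.6 + 1.9)/2 = 3.15.
Heron's formula: area = √(3.15·0.35·1.55·1.25) ≈ 1.4615.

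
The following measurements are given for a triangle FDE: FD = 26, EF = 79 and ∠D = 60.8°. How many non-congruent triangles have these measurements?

FD·sin D = 26·sin(60.8°) ≈ 22.7.
Since EF ≥ FD, exactly one triangle exists.

1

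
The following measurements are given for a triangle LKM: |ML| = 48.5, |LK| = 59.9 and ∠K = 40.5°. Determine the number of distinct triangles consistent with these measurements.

2

|LK|·sin K = 59.9·sin(40.5°) ≈ 38.9.
Since |LK| sin K < |ML| < |LK| (38.9 < 48.5 < 59.9), two triangles exist.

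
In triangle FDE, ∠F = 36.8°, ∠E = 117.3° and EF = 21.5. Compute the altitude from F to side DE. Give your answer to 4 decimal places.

The third angle is ∠D = 180° − ∠E − ∠F = 25.90°.
Law of sines: DE = EF·sin F/sin D ≈ 29.485.
Law of sines: FD = EF·sin E/sin D ≈ 43.739.
Area = ½·EF·DE·sin E ≈ 281.66.
The altitude from F has length 2·area/DE ≈ 19.105.

19.1053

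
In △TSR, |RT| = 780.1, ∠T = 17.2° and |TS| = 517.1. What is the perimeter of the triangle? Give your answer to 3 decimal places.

perimeter ≈ 1621.622

By the law of cosines, |SR|² = |RT|² + |TS|² − 2·|RT|·|TS|·cos T = 1.0525e+05, so |SR| ≈ 324.42.
Semiperimeter s = (324.42+780.1+517.1)/2 = 810.81.
Perimeter = 324.42 + 780.1 + 517.1 = 1621.6.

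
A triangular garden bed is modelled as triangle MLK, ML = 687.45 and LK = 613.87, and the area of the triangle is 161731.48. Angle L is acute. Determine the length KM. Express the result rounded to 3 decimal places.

554.395

From area = ½·ML·LK·sin L, we get sin L = 2·area/(ML·LK) ≈ 0.76649.
Taking the acute solution, ∠L ≈ 50.04°.
Law of cosines then gives KM ≈ 554.4.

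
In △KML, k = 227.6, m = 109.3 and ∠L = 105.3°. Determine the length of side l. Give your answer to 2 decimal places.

By the law of cosines, l² = k² + m² − 2·k·m·cos L = 76877, so l ≈ 277.27.

277.27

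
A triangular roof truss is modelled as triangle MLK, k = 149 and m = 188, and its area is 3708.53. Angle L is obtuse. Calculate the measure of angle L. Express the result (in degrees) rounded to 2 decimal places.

∠L ≈ 164.65°

From area = ½·k·m·sin L, we get sin L = 2·area/(k·m) ≈ 0.26478.
Taking the obtuse solution, ∠L ≈ 164.65°.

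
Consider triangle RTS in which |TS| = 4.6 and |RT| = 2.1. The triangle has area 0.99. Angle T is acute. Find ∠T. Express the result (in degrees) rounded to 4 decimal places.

From area = ½·|RT|·|TS|·sin T, we get sin T = 2·area/(|RT|·|TS|) ≈ 0.20497.
Taking the acute solution, ∠T ≈ 11.83°.

∠T ≈ 11.8277°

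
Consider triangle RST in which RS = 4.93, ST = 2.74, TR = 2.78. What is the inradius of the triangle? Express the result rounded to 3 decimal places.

Semiperimeter s = (2.74 + 2.78 + 4.93)/2 = 5.225.
Heron's formula: area = √(5.225·2.485·2.445·0.295) ≈ 3.0602.
Inradius = area/s = 3.0602/5.225 ≈ 0.58569.

r ≈ 0.586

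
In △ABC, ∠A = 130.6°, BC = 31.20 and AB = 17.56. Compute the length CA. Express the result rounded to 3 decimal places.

Law of sines: sin C = AB·sin A/BC ≈ 0.42733.
Since BC ≥ AB, only the acute value applies: ∠C ≈ 25.30°.
Then ∠B = 180° − ∠A − ∠C ≈ 24.10°.
Law of sines gives CA = BC·sin B/sin A ≈ 16.78.

16.780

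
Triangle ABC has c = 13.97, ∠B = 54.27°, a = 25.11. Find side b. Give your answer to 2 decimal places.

By the law of cosines, b² = c² + a² − 2·c·a·cos B = 415.98, so b ≈ 20.396.

20.40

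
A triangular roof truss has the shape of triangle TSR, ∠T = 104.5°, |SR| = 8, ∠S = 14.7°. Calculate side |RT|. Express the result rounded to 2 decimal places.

2.10

The third angle is ∠R = 180° − ∠T − ∠S = 60.80°.
Law of sines: |RT| = |SR|·sin S/sin T ≈ 2.0969.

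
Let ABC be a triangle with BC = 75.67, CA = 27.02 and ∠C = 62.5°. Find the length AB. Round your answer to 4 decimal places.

67.5858

By the law of cosines, AB² = BC² + CA² − 2·BC·CA·cos C = 4567.8, so AB ≈ 67.586.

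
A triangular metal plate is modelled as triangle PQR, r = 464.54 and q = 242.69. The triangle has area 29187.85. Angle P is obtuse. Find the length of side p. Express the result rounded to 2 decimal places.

From area = ½·q·r·sin P, we get sin P = 2·area/(q·r) ≈ 0.51779.
Taking the obtuse solution, ∠P ≈ 148.82°.
Law of cosines then gives p ≈ 683.81.

683.81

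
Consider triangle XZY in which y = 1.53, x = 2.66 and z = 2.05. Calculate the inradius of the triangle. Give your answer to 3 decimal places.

Semiperimeter s = (2.66 + 2.05 + 1.53)/2 = 3.12.
Heron's formula: area = √(3.12·0.46·1.07·1.59) ≈ 1.5626.
Inradius = area/s = 1.5626/3.12 ≈ 0.50083.

0.501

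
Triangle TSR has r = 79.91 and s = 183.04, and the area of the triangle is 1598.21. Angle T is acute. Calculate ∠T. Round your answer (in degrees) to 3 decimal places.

12.623

From area = ½·s·r·sin T, we get sin T = 2·area/(s·r) ≈ 0.21853.
Taking the acute solution, ∠T ≈ 12.62°.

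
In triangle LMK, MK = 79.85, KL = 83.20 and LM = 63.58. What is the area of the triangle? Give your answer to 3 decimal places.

area ≈ 2383.206

Semiperimeter s = (79.85 + 83.2 + 63.58)/2 = 113.31.
Heron's formula: area = √(113.31·33.465·30.115·49.735) ≈ 2383.2.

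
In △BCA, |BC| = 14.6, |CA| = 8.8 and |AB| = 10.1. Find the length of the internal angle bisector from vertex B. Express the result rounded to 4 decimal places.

By the law of cosines, cos B = (|AB|² + |BC|² − |CA|²) / (2·|AB|·|BC|) ≈ 0.80608, so ∠B ≈ 36.29°.
The bisector from B has length 2·|AB|·|BC|·cos(∠B/2)/(|AB|+|BC|) ≈ 11.346.

t_B ≈ 11.3465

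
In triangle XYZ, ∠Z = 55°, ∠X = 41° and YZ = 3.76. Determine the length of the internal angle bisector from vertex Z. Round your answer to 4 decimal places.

4.0191

The third angle is ∠Y = 180° − ∠Z − ∠X = 84.00°.
Law of sines: ZX = YZ·sin Y/sin X ≈ 5.6998.
Law of sines: XY = YZ·sin Z/sin X ≈ 4.6947.
The bisector from Z has length 2·YZ·ZX·cos(∠Z/2)/(YZ+ZX) ≈ 4.0191.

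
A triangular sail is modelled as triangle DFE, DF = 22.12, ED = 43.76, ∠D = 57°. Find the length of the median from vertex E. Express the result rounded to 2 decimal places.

38.86

By the law of cosines, FE² = ED² + DF² − 2·ED·DF·cos D = 1349.8, so FE ≈ 36.74.
Median from E: ½√(2·FE² + 2·ED² − DF²) ≈ 38.86.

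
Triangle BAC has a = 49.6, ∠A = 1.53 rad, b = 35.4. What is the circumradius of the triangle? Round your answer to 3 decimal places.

R ≈ 24.821

Law of sines: sin B = b·sin A/a ≈ 0.71312.
Since a ≥ b, only the acute value applies: ∠B ≈ 0.794 rad.
Then ∠C = π − ∠A − ∠B ≈ 0.818 rad.
Law of sines gives c = a·sin C/sin A ≈ 36.216.
Circumradius = a/(2 sin A) ≈ 24.821.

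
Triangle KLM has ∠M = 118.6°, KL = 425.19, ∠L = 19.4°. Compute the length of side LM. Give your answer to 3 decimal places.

The third angle is ∠K = 180° − ∠L − ∠M = 42.00°.
Law of sines: LM = KL·sin K/sin M ≈ 324.05.

324.047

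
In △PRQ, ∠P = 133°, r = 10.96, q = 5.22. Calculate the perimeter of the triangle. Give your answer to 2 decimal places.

31.19

By the law of cosines, p² = r² + q² − 2·r·q·cos P = 225.41, so p ≈ 15.014.
Semiperimeter s = (15.014+10.96+5.22)/2 = 15.597.
Perimeter = 15.014 + 10.96 + 5.22 = 31.194.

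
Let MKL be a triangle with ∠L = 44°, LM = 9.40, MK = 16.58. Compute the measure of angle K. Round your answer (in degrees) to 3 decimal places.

Law of sines: sin K = LM·sin L/MK ≈ 0.39384.
Since MK ≥ LM, only the acute value applies: ∠K ≈ 23.19°.
Then ∠M = 180° − ∠L − ∠K ≈ 112.81°.

23.193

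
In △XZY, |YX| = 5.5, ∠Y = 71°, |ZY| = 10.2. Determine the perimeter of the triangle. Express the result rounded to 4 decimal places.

25.5874

By the law of cosines, |XZ|² = |ZY|² + |YX|² − 2·|ZY|·|YX|·cos Y = 97.761, so |XZ| ≈ 9.8874.
Semiperimeter s = (10.2+5.5+9.8874)/2 = 12.794.
Perimeter = 10.2 + 5.5 + 9.8874 = 25.587.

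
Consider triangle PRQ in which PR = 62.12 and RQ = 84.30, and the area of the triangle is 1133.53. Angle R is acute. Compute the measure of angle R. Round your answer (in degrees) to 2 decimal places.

25.65

From area = ½·PR·RQ·sin R, we get sin R = 2·area/(PR·RQ) ≈ 0.43292.
Taking the acute solution, ∠R ≈ 25.65°.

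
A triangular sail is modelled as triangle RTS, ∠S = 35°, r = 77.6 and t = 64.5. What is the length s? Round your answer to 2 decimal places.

44.52

By the law of cosines, s² = r² + t² − 2·r·t·cos S = 1982, so s ≈ 44.519.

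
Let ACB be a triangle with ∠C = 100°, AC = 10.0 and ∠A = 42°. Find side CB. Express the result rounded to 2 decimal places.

10.87

The third angle is ∠B = 180° − ∠A − ∠C = 38.00°.
Law of sines: CB = AC·sin A/sin B ≈ 10.868.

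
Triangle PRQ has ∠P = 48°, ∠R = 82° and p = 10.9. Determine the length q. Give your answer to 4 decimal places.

11.2359

The third angle is ∠Q = 180° − ∠P − ∠R = 50.00°.
Law of sines: q = p·sin Q/sin P ≈ 11.236.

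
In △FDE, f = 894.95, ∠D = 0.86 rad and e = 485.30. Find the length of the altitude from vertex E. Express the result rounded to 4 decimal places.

By the law of cosines, d² = e² + f² − 2·e·f·cos D = 4.6972e+05, so d ≈ 685.36.
Area = ½·e·f·sin D ≈ 1.6457e+05.
The altitude from E has length 2·area/e ≈ 678.23.

h_E ≈ 678.2312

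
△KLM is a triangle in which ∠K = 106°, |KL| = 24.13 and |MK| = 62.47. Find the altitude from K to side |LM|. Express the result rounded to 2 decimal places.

h_K ≈ 19.87

By the law of cosines, |LM|² = |MK|² + |KL|² − 2·|MK|·|KL|·cos K = 5315.7, so |LM| ≈ 72.909.
Area = ½·|MK|·|KL|·sin K ≈ 724.5.
The altitude from K has length 2·area/|LM| ≈ 19.874.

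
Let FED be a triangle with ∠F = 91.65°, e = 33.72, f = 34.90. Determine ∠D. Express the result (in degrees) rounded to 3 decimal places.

Law of sines: sin E = e·sin F/f ≈ 0.96579.
Since f ≥ e, only the acute value applies: ∠E ≈ 74.97°.
Then ∠D = 180° − ∠F − ∠E ≈ 13.38°.

∠D ≈ 13.380°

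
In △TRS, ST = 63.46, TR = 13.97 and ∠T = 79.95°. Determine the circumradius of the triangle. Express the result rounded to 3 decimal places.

By the law of cosines, RS² = ST² + TR² − 2·ST·TR·cos T = 3912.9, so RS ≈ 62.553.
Area = ½·ST·TR·sin T ≈ 436.47.
Circumradius = RS/(2 sin T) ≈ 31.764.

31.764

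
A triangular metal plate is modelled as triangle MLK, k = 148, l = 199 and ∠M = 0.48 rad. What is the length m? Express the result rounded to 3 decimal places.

96.216

By the law of cosines, m² = l² + k² − 2·l·k·cos M = 9257.5, so m ≈ 96.216.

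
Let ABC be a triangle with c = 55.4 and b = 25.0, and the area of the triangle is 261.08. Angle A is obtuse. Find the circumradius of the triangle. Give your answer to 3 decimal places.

From area = ½·b·c·sin A, we get sin A = 2·area/(b·c) ≈ 0.37701.
Taking the obtuse solution, ∠A ≈ 157.85°.
Law of cosines then gives a ≈ 79.119.
Circumradius = a/(2 sin A) ≈ 104.93.

R ≈ 104.929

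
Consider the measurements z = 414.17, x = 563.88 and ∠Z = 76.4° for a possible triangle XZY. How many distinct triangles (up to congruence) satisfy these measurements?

x·sin Z = 563.88·sin(76.4°) ≈ 548.1.
Since z = 414.17 < 548.1 = x sin Z, no triangle exists.

0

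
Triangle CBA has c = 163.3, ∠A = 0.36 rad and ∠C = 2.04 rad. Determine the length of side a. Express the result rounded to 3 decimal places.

64.497

The third angle is ∠B = π − ∠A − ∠C = 0.742 rad.
Law of sines: a = c·sin A/sin C ≈ 64.497.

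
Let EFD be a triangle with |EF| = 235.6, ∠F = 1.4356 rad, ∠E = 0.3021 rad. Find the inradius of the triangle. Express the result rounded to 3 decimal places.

The third angle is ∠D = π − ∠E − ∠F = 1.4039 rad.
Law of sines: |FD| = |EF|·sin E/sin D ≈ 71.085.
Law of sines: |DE| = |EF|·sin F/sin D ≈ 236.74.
Area = ½·|EF|·|FD|·sin F ≈ 8297.4.
Semiperimeter s = (71.085+236.74+235.6)/2 = 271.71.
Inradius = area/s = 8297.4/271.71 ≈ 30.537.

r ≈ 30.537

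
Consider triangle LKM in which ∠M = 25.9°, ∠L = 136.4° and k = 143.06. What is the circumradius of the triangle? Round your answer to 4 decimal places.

The third angle is ∠K = 180° − ∠M − ∠L = 17.70°.
Law of sines: l = k·sin L/sin K ≈ 324.49.
Law of sines: m = k·sin M/sin K ≈ 205.53.
Circumradius = k/(2 sin K) ≈ 235.27.

235.2705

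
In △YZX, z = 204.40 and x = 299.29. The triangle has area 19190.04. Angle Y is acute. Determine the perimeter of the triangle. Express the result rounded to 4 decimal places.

From area = ½·z·x·sin Y, we get sin Y = 2·area/(z·x) ≈ 0.62738.
Taking the acute solution, ∠Y ≈ 38.86°.
Law of cosines then gives y ≈ 189.94.
Perimeter = 189.94 + 204.4 + 299.29 = 693.63.

693.6342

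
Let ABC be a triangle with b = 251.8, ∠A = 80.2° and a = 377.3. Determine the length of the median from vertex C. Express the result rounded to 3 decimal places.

m_C ≈ 275.920

Law of sines: sin B = b·sin A/a ≈ 0.65764.
Since a ≥ b, only the acute value applies: ∠B ≈ 41.12°.
Then ∠C = 180° − ∠A − ∠B ≈ 58.68°.
Law of sines gives c = a·sin C/sin A ≈ 327.09.
Median from C: ½√(2·a² + 2·b² − c²) ≈ 275.92.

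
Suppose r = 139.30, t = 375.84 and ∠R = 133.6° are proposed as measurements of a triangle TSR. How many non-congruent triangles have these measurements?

0

t·sin R = 375.84·sin(133.6°) ≈ 272.2.
Since ∠R is not acute, a triangle exists only if r > t; here r ≤ t, so there is no triangle.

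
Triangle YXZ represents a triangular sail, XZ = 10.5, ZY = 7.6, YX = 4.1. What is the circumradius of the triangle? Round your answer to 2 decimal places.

By the law of cosines, cos Y = (ZY² + YX² − XZ²) / (2·ZY·YX) ≈ -0.57253, so ∠Y ≈ 124.93°.
Circumradius = XZ/(2 sin Y) ≈ 6.4033.

6.40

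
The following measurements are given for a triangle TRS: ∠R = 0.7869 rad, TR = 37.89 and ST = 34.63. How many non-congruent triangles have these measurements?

2

TR·sin R = 37.89·sin(0.7869 rad) ≈ 26.83.
Since TR sin R < ST < TR (26.83 < 34.63 < 37.89), two triangles exist.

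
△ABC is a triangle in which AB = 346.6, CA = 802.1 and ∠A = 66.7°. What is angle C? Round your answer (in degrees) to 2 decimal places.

∠C ≈ 25.58°

By the law of cosines, BC² = CA² + AB² − 2·CA·AB·cos A = 5.4357e+05, so BC ≈ 737.27.
Law of cosines again: cos C = (BC² + CA² − AB²)/(2·BC·CA) ≈ 0.90198, so ∠C ≈ 25.58°.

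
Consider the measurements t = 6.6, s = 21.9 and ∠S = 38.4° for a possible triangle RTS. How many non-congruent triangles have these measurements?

t·sin S = 6.6·sin(38.4°) ≈ 4.1.
Since s ≥ t, exactly one triangle exists.

1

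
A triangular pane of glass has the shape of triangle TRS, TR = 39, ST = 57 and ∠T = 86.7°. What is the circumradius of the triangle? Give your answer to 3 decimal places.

By the law of cosines, RS² = ST² + TR² − 2·ST·TR·cos T = 4514.1, so RS ≈ 67.187.
Area = ½·ST·TR·sin T ≈ 1109.7.
Circumradius = RS/(2 sin T) ≈ 33.649.

33.649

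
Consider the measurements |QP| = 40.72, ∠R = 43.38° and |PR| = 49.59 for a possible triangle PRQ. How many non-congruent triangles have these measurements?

|PR|·sin R = 49.59·sin(43.38°) ≈ 34.06.
Since |PR| sin R < |QP| < |PR| (34.06 < 40.72 < 49.59), two triangles exist.

2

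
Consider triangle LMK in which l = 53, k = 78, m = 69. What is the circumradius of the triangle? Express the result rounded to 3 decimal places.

R ≈ 39.831

By the law of cosines, cos L = (m² + k² − l²) / (2·m·k) ≈ 0.74656, so ∠L ≈ 0.728 rad.
Circumradius = l/(2 sin L) ≈ 39.831.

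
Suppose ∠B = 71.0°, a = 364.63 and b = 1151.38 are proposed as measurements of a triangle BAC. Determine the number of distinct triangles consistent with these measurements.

1

a·sin B = 364.63·sin(71.0°) ≈ 344.8.
Since b ≥ a, exactly one triangle exists.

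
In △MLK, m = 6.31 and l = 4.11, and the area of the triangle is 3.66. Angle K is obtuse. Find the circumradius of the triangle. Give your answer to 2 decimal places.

From area = ½·m·l·sin K, we get sin K = 2·area/(m·l) ≈ 0.28225.
Taking the obtuse solution, ∠K ≈ 163.61°.
Law of cosines then gives k ≈ 10.318.
Circumradius = k/(2 sin K) ≈ 18.278.

18.28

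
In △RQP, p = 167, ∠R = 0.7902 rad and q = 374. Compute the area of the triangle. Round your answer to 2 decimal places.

area ≈ 22188.02

Area = ½·q·p·sin R ≈ 22188.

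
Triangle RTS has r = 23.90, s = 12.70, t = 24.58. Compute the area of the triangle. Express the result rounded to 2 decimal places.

Semiperimeter p = (23.9 + 24.58 + 12.7)/2 = 30.59.
Heron's formula: area = √(30.59·6.69·6.01·17.89) ≈ 148.34.

148.34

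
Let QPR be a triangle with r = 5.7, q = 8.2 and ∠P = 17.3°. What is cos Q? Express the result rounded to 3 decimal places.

By the law of cosines, p² = r² + q² − 2·r·q·cos P = 10.479, so p ≈ 3.2371.
Law of cosines again: cos Q = (p² + r² − q²)/(2·p·r) ≈ -0.65769, so ∠Q ≈ 131.12°.

cos Q ≈ -0.658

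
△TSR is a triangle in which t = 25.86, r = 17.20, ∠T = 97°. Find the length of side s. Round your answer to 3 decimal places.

17.328

Law of sines: sin R = r·sin T/t ≈ 0.66016.
Since t ≥ r, only the acute value applies: ∠R ≈ 41.31°.
Then ∠S = 180° − ∠T − ∠R ≈ 41.69°.
Law of sines gives s = t·sin S/sin T ≈ 17.328.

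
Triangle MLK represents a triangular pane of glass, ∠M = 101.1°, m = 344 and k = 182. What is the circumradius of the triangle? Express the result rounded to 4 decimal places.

Law of sines: sin K = k·sin M/m ≈ 0.51917.
Since m ≥ k, only the acute value applies: ∠K ≈ 31.28°.
Then ∠L = 180° − ∠M − ∠K ≈ 47.62°.
Law of sines gives l = m·sin L/sin M ≈ 258.97.
Circumradius = m/(2 sin M) ≈ 175.28.

175.2790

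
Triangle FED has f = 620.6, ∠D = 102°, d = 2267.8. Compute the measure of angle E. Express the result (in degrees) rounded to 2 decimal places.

Law of sines: sin F = f·sin D/d ≈ 0.26768.
Since d ≥ f, only the acute value applies: ∠F ≈ 15.53°.
Then ∠E = 180° − ∠D − ∠F ≈ 62.47°.

62.47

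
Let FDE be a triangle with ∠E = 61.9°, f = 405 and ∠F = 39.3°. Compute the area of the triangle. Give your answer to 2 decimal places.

112045.73

The third angle is ∠D = 180° − ∠E − ∠F = 78.80°.
Law of sines: d = f·sin D/sin F ≈ 627.25.
Law of sines: e = f·sin E/sin F ≈ 564.05.
Area = ½·f·d·sin E ≈ 1.1205e+05.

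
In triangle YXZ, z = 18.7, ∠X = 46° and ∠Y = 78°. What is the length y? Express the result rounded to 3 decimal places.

The third angle is ∠Z = 180° − ∠Y − ∠X = 56.00°.
Law of sines: y = z·sin Y/sin Z ≈ 22.063.

22.063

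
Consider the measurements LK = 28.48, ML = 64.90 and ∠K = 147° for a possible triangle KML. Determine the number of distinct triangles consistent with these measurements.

LK·sin K = 28.48·sin(147°) ≈ 15.51.
Since ∠K is not acute, a triangle exists only if ML > LK; here ML > LK, so there is exactly one triangle.

1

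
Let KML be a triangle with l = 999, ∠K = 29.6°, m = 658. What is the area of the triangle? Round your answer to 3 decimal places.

Area = ½·m·l·sin K ≈ 1.6234e+05.

area ≈ 162344.367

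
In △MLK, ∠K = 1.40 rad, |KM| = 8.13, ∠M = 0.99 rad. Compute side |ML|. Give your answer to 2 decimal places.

The third angle is ∠L = π − ∠K − ∠M = 0.752 rad.
Law of sines: |ML| = |KM|·sin K/sin L ≈ 11.734.

11.73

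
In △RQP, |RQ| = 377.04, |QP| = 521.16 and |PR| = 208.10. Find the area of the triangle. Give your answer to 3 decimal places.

32791.524

Semiperimeter s = (521.16 + 208.1 + 377.04)/2 = 553.15.
Heron's formula: area = √(553.15·31.99·345.05·176.11) ≈ 32792.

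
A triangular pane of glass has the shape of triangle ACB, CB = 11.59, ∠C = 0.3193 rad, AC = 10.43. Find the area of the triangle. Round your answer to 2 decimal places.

18.97

Area = ½·AC·CB·sin C ≈ 18.973.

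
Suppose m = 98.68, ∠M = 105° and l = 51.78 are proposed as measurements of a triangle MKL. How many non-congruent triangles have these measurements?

1

l·sin M = 51.78·sin(105°) ≈ 50.02.
Since ∠M is not acute, a triangle exists only if m > l; here m > l, so there is exactly one triangle.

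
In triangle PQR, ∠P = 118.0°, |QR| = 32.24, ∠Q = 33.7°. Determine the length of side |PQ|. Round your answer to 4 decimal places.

17.3109

The third angle is ∠R = 180° − ∠P − ∠Q = 28.30°.
Law of sines: |PQ| = |QR|·sin R/sin P ≈ 17.311.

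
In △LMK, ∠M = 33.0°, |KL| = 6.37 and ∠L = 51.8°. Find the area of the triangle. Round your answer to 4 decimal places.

29.1536

The third angle is ∠K = 180° − ∠L − ∠M = 95.20°.
Law of sines: |MK| = |KL|·sin L/sin M ≈ 9.1912.
Law of sines: |LM| = |KL|·sin K/sin M ≈ 11.648.
Area = ½·|KL|·|MK|·sin K ≈ 29.154.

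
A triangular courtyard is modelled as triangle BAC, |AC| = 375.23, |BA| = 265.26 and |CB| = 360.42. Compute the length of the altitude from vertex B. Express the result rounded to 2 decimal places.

Semiperimeter s = (375.23 + 360.42 + 265.26)/2 = 500.46.
Heron's formula: area = √(500.46·125.23·140.04·235.2) ≈ 45432.
The altitude from B has length 2·area/|AC| ≈ 242.15.

242.15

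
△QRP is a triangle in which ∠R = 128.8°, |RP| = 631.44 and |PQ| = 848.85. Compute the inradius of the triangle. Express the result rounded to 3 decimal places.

r ≈ 82.001

Law of sines: sin Q = |RP|·sin R/|PQ| ≈ 0.57973.
Since |PQ| ≥ |RP|, only the acute value applies: ∠Q ≈ 35.43°.
Then ∠P = 180° − ∠R − ∠Q ≈ 15.77°.
Law of sines gives |QR| = |PQ|·sin P/sin R ≈ 295.99.
Area = ½·|PQ|·|RP|·sin P ≈ 72828.
Semiperimeter s = (631.44+848.85+295.99)/2 = 888.14.
Inradius = area/s = 72828/888.14 ≈ 82.001.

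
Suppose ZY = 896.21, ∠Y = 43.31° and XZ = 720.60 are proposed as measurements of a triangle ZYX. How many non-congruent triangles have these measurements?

ZY·sin Y = 896.21·sin(43.31°) ≈ 614.8.
Since ZY sin Y < XZ < ZY (614.8 < 720.60 < 896.21), two triangles exist.

2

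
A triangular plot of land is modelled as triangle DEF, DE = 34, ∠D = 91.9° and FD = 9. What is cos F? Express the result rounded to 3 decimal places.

0.286

By the law of cosines, EF² = FD² + DE² − 2·FD·DE·cos D = 1257.3, so EF ≈ 35.458.
Law of cosines again: cos F = (EF² + FD² − DE²)/(2·EF·FD) ≈ 0.28561, so ∠F ≈ 73.40°.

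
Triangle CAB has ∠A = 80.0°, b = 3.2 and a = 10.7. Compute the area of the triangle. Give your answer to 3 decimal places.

Law of sines: sin B = b·sin A/a ≈ 0.29452.
Since a ≥ b, only the acute value applies: ∠B ≈ 17.13°.
Then ∠C = 180° − ∠A − ∠B ≈ 82.87°.
Law of sines gives c = a·sin C/sin A ≈ 10.781.
Area = ½·a·b·sin C ≈ 16.988.

16.988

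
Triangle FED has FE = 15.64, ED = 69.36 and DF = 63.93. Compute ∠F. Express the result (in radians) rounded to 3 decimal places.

∠F ≈ 1.813 rad

By the law of cosines, cos F = (DF² + FE² − ED²) / (2·DF·FE) ≈ -0.23961, so ∠F ≈ 1.8128 rad.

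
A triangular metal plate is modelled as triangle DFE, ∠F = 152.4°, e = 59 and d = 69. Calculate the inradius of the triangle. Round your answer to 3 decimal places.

By the law of cosines, f² = e² + d² − 2·e·d·cos F = 15457, so f ≈ 124.33.
Area = ½·e·d·sin F ≈ 943.04.
Semiperimeter s = (69+124.33+59)/2 = 126.16.
Inradius = area/s = 943.04/126.16 ≈ 7.4747.

r ≈ 7.475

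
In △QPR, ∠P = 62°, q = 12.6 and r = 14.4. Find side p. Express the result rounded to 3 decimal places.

By the law of cosines, p² = r² + q² − 2·r·q·cos P = 195.76, so p ≈ 13.991.

13.991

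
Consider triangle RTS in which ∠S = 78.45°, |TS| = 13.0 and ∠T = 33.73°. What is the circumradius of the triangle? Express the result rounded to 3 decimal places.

The third angle is ∠R = 180° − ∠T − ∠S = 67.82°.
Law of sines: |SR| = |TS|·sin T/sin R ≈ 7.7955.
Law of sines: |RT| = |TS|·sin S/sin R ≈ 13.755.
Circumradius = |TS|/(2 sin R) ≈ 7.0194.

7.019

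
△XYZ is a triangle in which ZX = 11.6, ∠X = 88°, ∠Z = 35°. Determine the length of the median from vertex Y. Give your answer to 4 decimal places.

The third angle is ∠Y = 180° − ∠Z − ∠X = 57.00°.
Law of sines: YZ = ZX·sin X/sin Y ≈ 13.823.
Law of sines: XY = ZX·sin Z/sin Y ≈ 7.9334.
Median from Y: ½√(2·XY² + 2·YZ² − ZX²) ≈ 9.6626.

m_Y ≈ 9.6626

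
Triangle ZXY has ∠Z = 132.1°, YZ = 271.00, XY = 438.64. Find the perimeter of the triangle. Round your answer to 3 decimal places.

Law of sines: sin X = YZ·sin Z/XY ≈ 0.45841.
Since XY ≥ YZ, only the acute value applies: ∠X ≈ 27.28°.
Then ∠Y = 180° − ∠Z − ∠X ≈ 20.62°.
Law of sines gives ZX = XY·sin Y/sin Z ≈ 208.15.
Semiperimeter s = (438.64+271+208.15)/2 = 458.9.
Perimeter = 438.64 + 271 + 208.15 = 917.79.

perimeter ≈ 917.792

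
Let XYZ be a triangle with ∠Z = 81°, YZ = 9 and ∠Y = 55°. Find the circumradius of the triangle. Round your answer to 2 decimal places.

The third angle is ∠X = 180° − ∠Y − ∠Z = 44.00°.
Law of sines: ZX = YZ·sin Y/sin X ≈ 10.613.
Law of sines: XY = YZ·sin Z/sin X ≈ 12.796.
Circumradius = YZ/(2 sin X) ≈ 6.478.

6.48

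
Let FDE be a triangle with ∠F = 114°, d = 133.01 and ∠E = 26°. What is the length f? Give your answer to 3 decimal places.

189.037

The third angle is ∠D = 180° − ∠E − ∠F = 40.00°.
Law of sines: f = d·sin F/sin D ≈ 189.04.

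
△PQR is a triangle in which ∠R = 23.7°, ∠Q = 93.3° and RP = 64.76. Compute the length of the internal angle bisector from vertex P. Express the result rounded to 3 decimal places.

The third angle is ∠P = 180° − ∠Q − ∠R = 63.00°.
Law of sines: QR = RP·sin P/sin Q ≈ 57.797.
Law of sines: PQ = RP·sin R/sin Q ≈ 26.073.
The bisector from P has length 2·RP·PQ·cos(∠P/2)/(RP+PQ) ≈ 31.7.

31.700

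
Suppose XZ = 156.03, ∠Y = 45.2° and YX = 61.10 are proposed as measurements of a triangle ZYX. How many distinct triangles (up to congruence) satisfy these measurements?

1

YX·sin Y = 61.10·sin(45.2°) ≈ 43.35.
Since XZ ≥ YX, exactly one triangle exists.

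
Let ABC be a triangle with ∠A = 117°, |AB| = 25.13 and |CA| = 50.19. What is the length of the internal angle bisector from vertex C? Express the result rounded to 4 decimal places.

t_C ≈ 55.9862

By the law of cosines, |BC|² = |CA|² + |AB|² − 2·|CA|·|AB|·cos A = 4295.8, so |BC| ≈ 65.542.
Law of cosines again: cos C = (|BC|² + |CA|² − |AB|²)/(2·|BC|·|CA|) ≈ 0.93984, so ∠C ≈ 19.98°.
The bisector from C has length 2·|BC|·|CA|·cos(∠C/2)/(|BC|+|CA|) ≈ 55.986.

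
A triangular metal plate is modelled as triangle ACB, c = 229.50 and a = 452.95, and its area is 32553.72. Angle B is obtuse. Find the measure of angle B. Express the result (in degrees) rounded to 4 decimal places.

141.2207

From area = ½·a·c·sin B, we get sin B = 2·area/(a·c) ≈ 0.62632.
Taking the obtuse solution, ∠B ≈ 141.22°.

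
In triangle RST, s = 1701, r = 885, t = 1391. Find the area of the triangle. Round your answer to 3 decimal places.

Semiperimeter p = (885 + 1701 + 1391)/2 = 1988.5.
Heron's formula: area = √(1988.5·1103.5·287.5·597.5) ≈ 6.1396e+05.

area ≈ 613955.431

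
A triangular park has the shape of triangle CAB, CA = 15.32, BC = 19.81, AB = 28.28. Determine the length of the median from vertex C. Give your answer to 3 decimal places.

m_C ≈ 10.660

Median from C: ½√(2·BC² + 2·CA² − AB²) ≈ 10.66.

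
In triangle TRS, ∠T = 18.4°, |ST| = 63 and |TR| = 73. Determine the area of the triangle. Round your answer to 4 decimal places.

area ≈ 725.8350

Area = ½·|ST|·|TR|·sin T ≈ 725.83.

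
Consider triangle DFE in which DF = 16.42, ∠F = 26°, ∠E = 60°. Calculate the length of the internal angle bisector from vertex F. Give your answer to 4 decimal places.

The third angle is ∠D = 180° − ∠F − ∠E = 94.00°.
Law of sines: FE = DF·sin D/sin E ≈ 18.914.
Law of sines: ED = DF·sin F/sin E ≈ 8.3116.
The bisector from F has length 2·DF·FE·cos(∠F/2)/(DF+FE) ≈ 17.128.

17.1284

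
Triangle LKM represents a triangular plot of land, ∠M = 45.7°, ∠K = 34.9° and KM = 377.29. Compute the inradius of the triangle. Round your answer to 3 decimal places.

67.927

The third angle is ∠L = 180° − ∠K − ∠M = 99.40°.
Law of sines: ML = KM·sin K/sin L ≈ 218.8.
Law of sines: LK = KM·sin M/sin L ≈ 273.7.
Area = ½·KM·ML·sin M ≈ 29541.
Semiperimeter s = (377.29+218.8+273.7)/2 = 434.9.
Inradius = area/s = 29541/434.9 ≈ 67.927.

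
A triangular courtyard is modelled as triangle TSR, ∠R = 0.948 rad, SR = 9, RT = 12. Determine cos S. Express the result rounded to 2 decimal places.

By the law of cosines, TS² = SR² + RT² − 2·SR·RT·cos R = 99.005, so TS ≈ 9.9501.
Law of cosines again: cos S = (TS² + SR² − RT²)/(2·TS·SR) ≈ 0.20103, so ∠S ≈ 1.368 rad.

cos S ≈ 0.20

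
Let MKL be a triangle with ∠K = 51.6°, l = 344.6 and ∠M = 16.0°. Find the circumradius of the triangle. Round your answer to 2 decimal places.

R ≈ 186.36

The third angle is ∠L = 180° − ∠M − ∠K = 112.40°.
Law of sines: m = l·sin M/sin L ≈ 102.74.
Law of sines: k = l·sin K/sin L ≈ 292.1.
Circumradius = l/(2 sin L) ≈ 186.36.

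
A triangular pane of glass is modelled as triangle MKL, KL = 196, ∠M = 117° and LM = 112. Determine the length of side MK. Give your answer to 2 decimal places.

117.85

Law of sines: sin K = LM·sin M/KL ≈ 0.50915.
Since KL ≥ LM, only the acute value applies: ∠K ≈ 30.61°.
Then ∠L = 180° − ∠M − ∠K ≈ 32.39°.
Law of sines gives MK = KL·sin L/sin M ≈ 117.85.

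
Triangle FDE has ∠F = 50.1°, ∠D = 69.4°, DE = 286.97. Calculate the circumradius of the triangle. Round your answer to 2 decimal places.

The third angle is ∠E = 180° − ∠F − ∠D = 60.50°.
Law of sines: EF = DE·sin D/sin F ≈ 350.15.
Law of sines: FD = DE·sin E/sin F ≈ 325.57.
Circumradius = DE/(2 sin F) ≈ 187.03.

187.03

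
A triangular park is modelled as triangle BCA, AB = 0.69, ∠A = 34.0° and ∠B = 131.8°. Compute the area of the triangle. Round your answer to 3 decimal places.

The third angle is ∠C = 180° − ∠A − ∠B = 14.20°.
Law of sines: CA = AB·sin B/sin C ≈ 2.0969.
Law of sines: BC = AB·sin A/sin C ≈ 1.5729.
Area = ½·AB·CA·sin A ≈ 0.40453.

0.405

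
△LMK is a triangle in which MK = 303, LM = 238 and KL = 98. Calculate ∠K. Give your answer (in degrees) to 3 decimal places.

By the law of cosines, cos K = (MK² + KL² − LM²) / (2·MK·KL) ≈ 0.75384, so ∠K ≈ 41.08°.

∠K ≈ 41.076°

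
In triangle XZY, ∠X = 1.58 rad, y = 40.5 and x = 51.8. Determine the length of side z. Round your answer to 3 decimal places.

Law of sines: sin Y = y·sin X/x ≈ 0.78182.
Since x ≥ y, only the acute value applies: ∠Y ≈ 0.898 rad.
Then ∠Z = π − ∠X − ∠Y ≈ 0.664 rad.
Law of sines gives z = x·sin Z/sin X ≈ 31.925.

31.925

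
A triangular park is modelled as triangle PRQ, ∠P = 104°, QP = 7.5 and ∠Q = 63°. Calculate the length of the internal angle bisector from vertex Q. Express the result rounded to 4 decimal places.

The third angle is ∠R = 180° − ∠Q − ∠P = 13.00°.
Law of sines: RQ = QP·sin P/sin R ≈ 32.35.
Law of sines: PR = QP·sin Q/sin R ≈ 29.707.
The bisector from Q has length 2·RQ·QP·cos(∠Q/2)/(RQ+QP) ≈ 10.383.

t_Q ≈ 10.3825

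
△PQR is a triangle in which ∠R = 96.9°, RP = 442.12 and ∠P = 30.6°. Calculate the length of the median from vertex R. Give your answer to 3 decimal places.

The third angle is ∠Q = 180° − ∠R − ∠P = 52.50°.
Law of sines: QR = RP·sin P/sin Q ≈ 283.68.
Law of sines: PQ = RP·sin R/sin Q ≈ 553.24.
Median from R: ½√(2·QR² + 2·RP² − PQ²) ≈ 247.9.

m_R ≈ 247.895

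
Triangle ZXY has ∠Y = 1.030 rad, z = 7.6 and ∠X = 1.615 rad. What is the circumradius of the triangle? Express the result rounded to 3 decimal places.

R ≈ 7.976

The third angle is ∠Z = π − ∠X − ∠Y = 0.497 rad.
Law of sines: x = z·sin X/sin Z ≈ 15.936.
Law of sines: y = z·sin Y/sin Z ≈ 13.676.
Circumradius = z/(2 sin Z) ≈ 7.9759.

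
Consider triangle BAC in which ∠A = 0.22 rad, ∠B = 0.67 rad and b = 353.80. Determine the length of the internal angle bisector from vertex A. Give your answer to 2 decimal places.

The third angle is ∠C = π − ∠B − ∠A = 2.252 rad.
Law of sines: a = b·sin A/sin B ≈ 124.33.
Law of sines: c = b·sin C/sin B ≈ 442.73.
The bisector from A has length 2·c·b·cos(∠A/2)/(c+b) ≈ 390.92.

390.92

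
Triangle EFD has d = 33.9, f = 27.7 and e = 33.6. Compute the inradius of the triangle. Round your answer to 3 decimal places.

Semiperimeter s = (33.6 + 27.7 + 33.9)/2 = 47.6.
Heron's formula: area = √(47.6·14·19.9·13.7) ≈ 426.24.
Inradius = area/s = 426.24/47.6 ≈ 8.9546.

8.955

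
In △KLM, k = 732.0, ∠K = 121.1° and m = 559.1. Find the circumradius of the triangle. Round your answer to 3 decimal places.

Law of sines: sin M = m·sin K/k ≈ 0.65401.
Since k ≥ m, only the acute value applies: ∠M ≈ 40.84°.
Then ∠L = 180° − ∠K − ∠M ≈ 18.06°.
Law of sines gives l = k·sin L/sin K ≈ 264.95.
Circumradius = k/(2 sin K) ≈ 427.44.

R ≈ 427.437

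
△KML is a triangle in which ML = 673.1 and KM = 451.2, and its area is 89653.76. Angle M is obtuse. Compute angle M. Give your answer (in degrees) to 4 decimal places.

143.8143

From area = ½·KM·ML·sin M, we get sin M = 2·area/(KM·ML) ≈ 0.59040.
Taking the obtuse solution, ∠M ≈ 143.81°.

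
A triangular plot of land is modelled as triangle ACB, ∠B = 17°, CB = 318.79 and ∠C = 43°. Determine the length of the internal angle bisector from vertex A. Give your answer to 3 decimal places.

The third angle is ∠A = 180° − ∠C − ∠B = 120.00°.
Law of sines: BA = CB·sin C/sin A ≈ 251.05.
Law of sines: AC = CB·sin B/sin A ≈ 107.62.
The bisector from A has length 2·BA·AC·cos(∠A/2)/(BA+AC) ≈ 75.33.

75.330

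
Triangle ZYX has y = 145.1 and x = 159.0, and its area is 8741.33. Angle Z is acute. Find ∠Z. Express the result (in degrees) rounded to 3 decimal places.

49.269

From area = ½·y·x·sin Z, we get sin Z = 2·area/(y·x) ≈ 0.75778.
Taking the acute solution, ∠Z ≈ 49.27°.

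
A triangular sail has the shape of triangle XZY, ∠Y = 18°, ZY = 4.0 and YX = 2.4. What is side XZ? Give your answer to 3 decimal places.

By the law of cosines, XZ² = ZY² + YX² − 2·ZY·YX·cos Y = 3.4997, so XZ ≈ 1.8708.

1.871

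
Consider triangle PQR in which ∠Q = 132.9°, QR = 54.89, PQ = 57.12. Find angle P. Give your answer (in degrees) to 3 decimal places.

23.053

By the law of cosines, RP² = PQ² + QR² − 2·PQ·QR·cos Q = 10544, so RP ≈ 102.68.
Law of cosines again: cos P = (RP² + PQ² − QR²)/(2·RP·PQ) ≈ 0.92014, so ∠P ≈ 23.05°.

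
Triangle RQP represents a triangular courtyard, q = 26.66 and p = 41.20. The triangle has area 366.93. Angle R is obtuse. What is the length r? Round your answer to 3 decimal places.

63.582

From area = ½·q·p·sin R, we get sin R = 2·area/(q·p) ≈ 0.66812.
Taking the obtuse solution, ∠R ≈ 138.08°.
Law of cosines then gives r ≈ 63.582.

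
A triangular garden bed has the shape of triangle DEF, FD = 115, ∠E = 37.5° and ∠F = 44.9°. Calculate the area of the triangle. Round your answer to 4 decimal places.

area ≈ 7599.9783

The third angle is ∠D = 180° − ∠E − ∠F = 97.60°.
Law of sines: EF = FD·sin D/sin E ≈ 187.25.
Law of sines: DE = FD·sin F/sin E ≈ 133.34.
Area = ½·FD·EF·sin F ≈ 7600.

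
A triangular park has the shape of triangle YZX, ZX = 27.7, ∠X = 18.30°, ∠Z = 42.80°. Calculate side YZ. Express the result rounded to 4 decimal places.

The third angle is ∠Y = 180° − ∠Z − ∠X = 118.90°.
Law of sines: YZ = ZX·sin X/sin Y ≈ 9.9348.

9.9348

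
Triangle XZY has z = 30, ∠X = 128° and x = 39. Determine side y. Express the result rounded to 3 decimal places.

12.548

Law of sines: sin Z = z·sin X/x ≈ 0.60616.
Since x ≥ z, only the acute value applies: ∠Z ≈ 37.31°.
Then ∠Y = 180° − ∠X − ∠Z ≈ 14.69°.
Law of sines gives y = x·sin Y/sin X ≈ 12.548.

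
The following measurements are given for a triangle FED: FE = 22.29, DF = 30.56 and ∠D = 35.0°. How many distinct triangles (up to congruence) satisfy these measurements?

2

DF·sin D = 30.56·sin(35.0°) ≈ 17.53.
Since DF sin D < FE < DF (17.53 < 22.29 < 30.56), two triangles exist.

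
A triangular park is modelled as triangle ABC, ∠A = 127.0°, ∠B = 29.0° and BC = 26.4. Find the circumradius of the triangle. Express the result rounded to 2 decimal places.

R ≈ 16.53

The third angle is ∠C = 180° − ∠A − ∠B = 24.00°.
Law of sines: CA = BC·sin B/sin A ≈ 16.026.
Law of sines: AB = BC·sin C/sin A ≈ 13.445.
Circumradius = BC/(2 sin A) ≈ 16.528.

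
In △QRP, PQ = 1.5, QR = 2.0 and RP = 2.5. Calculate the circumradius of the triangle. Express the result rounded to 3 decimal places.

1.250

By the law of cosines, cos Q = (PQ² + QR² − RP²) / (2·PQ·QR) ≈ 0.00000, so ∠Q ≈ 90.00°.
Circumradius = RP/(2 sin Q) ≈ 1.25.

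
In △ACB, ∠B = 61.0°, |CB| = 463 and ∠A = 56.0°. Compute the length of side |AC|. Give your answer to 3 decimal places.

The third angle is ∠C = 180° − ∠B − ∠A = 63.00°.
Law of sines: |AC| = |CB|·sin B/sin A ≈ 488.46.

488.457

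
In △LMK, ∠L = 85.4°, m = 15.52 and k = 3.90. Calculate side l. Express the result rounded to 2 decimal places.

By the law of cosines, l² = m² + k² − 2·m·k·cos L = 246.37, so l ≈ 15.696.

15.70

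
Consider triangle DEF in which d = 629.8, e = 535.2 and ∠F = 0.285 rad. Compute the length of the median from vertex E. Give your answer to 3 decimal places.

m_E ≈ 380.507

By the law of cosines, f² = d² + e² − 2·d·e·cos F = 36143, so f ≈ 190.11.
Median from E: ½√(2·f² + 2·d² − e²) ≈ 380.51.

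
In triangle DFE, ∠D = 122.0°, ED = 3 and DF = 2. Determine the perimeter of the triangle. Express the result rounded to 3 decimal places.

9.400

By the law of cosines, FE² = ED² + DF² − 2·ED·DF·cos D = 19.359, so FE ≈ 4.3999.
Semiperimeter s = (4.3999+3+2)/2 = 4.6999.
Perimeter = 4.3999 + 3 + 2 = 9.3999.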